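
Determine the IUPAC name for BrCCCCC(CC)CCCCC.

1-bromo-5-ethyldecane

The parent chain contains 10 carbons (decane).
Choose the numbering such that the substituent locant set {1,5} is lower than {6,10} at the first point of difference.
With this numbering: a bromo group at C-1; an ethyl group at C-5.
Prefixes are listed alphabetically: bromo, ethyl.
The name is 1-bromo-5-ethyldecane.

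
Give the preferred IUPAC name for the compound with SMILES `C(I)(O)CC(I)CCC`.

1,3-diiodohexan-1-ol

The longest carbon chain that includes the –OH group has 6 carbons, so the parent hydride is hexane.
The principal characteristic group is an alcohol (–OH), named with the suffix -ol.
The numbering direction is chosen so that numbering from this end puts the hydroxyl group at C-1 rather than C-6.
That gives the hydroxyl at C-1; iodo groups at C-1 and C-3.
Putting it together: 1,3-diiodohexan-1-ol.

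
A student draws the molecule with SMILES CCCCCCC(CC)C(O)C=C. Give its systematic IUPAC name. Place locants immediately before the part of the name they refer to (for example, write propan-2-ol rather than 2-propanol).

The longest carbon chain that includes the –OH group and the multiple bond has 10 carbons, so the parent hydride is decane.
The principal characteristic group is an alcohol (–OH), named with the suffix -ol.
The chain contains a C=C double bond, so the unsaturation ending is -ene.
Number the chain so that numbering from this end puts the hydroxyl group at C-3 rather than C-8.
With this numbering: the hydroxyl at C-3; the double bond between C-1 and C-2; an ethyl group at C-4.
Assembling the pieces gives 4-ethyldec-1-en-3-ol.

4-ethyldec-1-en-3-ol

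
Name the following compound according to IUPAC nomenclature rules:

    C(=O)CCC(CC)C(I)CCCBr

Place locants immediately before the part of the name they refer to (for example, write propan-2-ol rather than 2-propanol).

The longest chain bearing the –CHO group is 8 carbons long (octane).
The highest-priority functional group is an aldehyde (terminal –CHO), so the name ends in -al.
The numbering direction is chosen so that the aldehyde carbon is C-1 by definition.
That gives a bromo group at C-8; an ethyl group at C-4; an iodo group at C-5.
Prefixes are listed alphabetically: bromo, ethyl, iodo.
Putting it together: 8-bromo-4-ethyl-5-iodooctanal.

8-bromo-4-ethyl-5-iodooctanal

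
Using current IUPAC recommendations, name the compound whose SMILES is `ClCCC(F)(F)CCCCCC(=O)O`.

The longest chain bearing the –COOH group is 9 carbons long (nonane).
The principal characteristic group is a carboxylic acid (terminal –COOH), named with the suffix -oic acid.
The numbering direction is chosen so that the carboxylic acid carbon is C-1 by definition.
This places a chloro group at C-9; two fluoro groups at C-7.
Substituent prefixes are cited in alphabetical order (multiplying prefixes like di-/tri- are ignored for ordering).
The name is 9-chloro-7,7-difluorononanoic acid.

9-chloro-7,7-difluorononanoic acid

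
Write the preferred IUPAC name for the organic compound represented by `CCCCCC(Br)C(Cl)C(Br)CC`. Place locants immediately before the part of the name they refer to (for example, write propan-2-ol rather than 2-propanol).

The parent chain contains 10 carbons (decane).
Choose the numbering such that the substituent locant set {3,4,5} is lower than {6,7,8} at the first point of difference.
That gives bromo groups at C-3 and C-5; a chloro group at C-4.
The substituents are ordered alphabetically, ignoring any di-/tri- multipliers.
Assembling the pieces gives 3,5-dibromo-4-chlorodecane.

3,5-dibromo-4-chlorodecane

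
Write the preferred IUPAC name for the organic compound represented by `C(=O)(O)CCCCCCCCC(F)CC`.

Counting along the main chain through the –COOH group gives 12 carbons: the parent is dodecane.
The principal characteristic group is a carboxylic acid (terminal –COOH), named with the suffix -oic acid.
The numbering direction is chosen so that the carboxylic acid carbon is C-1 by definition.
That gives a fluoro group at C-10.
Putting it together: 10-fluorododecanoic acid.

10-fluorododecanoic acid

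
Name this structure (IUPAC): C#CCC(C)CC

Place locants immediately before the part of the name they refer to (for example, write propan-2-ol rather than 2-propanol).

4-methylhex-1-yne

The longest chain bearing the multiple bond is 6 carbons long (hexane).
There is one C≡C triple bond, indicated by the ending -yne.
Number the chain so that numbering from this end puts the triple bond at C-1 rather than C-5.
With this numbering: the triple bond between C-1 and C-2; a methyl group at C-4.
Assembling the pieces gives 4-methylhex-1-yne.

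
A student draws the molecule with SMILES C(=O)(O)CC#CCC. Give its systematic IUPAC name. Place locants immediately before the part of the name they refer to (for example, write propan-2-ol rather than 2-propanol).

The longest chain bearing the –COOH group and the multiple bond is 6 carbons long (hexane).
The principal characteristic group is a carboxylic acid (terminal –COOH), named with the suffix -oic acid.
There is one C≡C triple bond, indicated by the ending -yne.
Choose the numbering such that the carboxylic acid carbon is C-1 by definition.
This places the triple bond between C-3 and C-4.
The name is hex-3-ynoic acid.

hex-3-ynoic acid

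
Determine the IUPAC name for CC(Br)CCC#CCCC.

The longest carbon chain that includes the multiple bond has 9 carbons, so the parent hydride is nonane.
The chain contains a C≡C triple bond, so the unsaturation ending is -yne.
Number the chain so that numbering from this end puts the triple bond at C-4 rather than C-5.
That gives the triple bond between C-4 and C-5; a bromo group at C-8.
Putting it together: 8-bromonon-4-yne.

8-bromonon-4-yne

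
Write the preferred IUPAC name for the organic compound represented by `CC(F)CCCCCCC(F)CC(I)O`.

3,10-difluoro-1-iodoundecan-1-ol

The longest chain bearing the –OH group is 11 carbons long (undecane).
An alcohol (–OH) is the principal characteristic group, giving the suffix -ol.
Choose the numbering such that numbering from this end puts the hydroxyl group at C-1 rather than C-11.
That gives the hydroxyl at C-1; fluoro groups at C-3 and C-10; an iodo group at C-1.
Substituent prefixes are cited in alphabetical order (multiplying prefixes like di-/tri- are ignored for ordering).
Assembling the pieces gives 3,10-difluoro-1-iodoundecan-1-ol.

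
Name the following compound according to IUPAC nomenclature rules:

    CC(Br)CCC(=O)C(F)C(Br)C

The longest chain bearing the carbonyl is 8 carbons long (octane).
A ketone (C=O on an internal carbon) is the principal characteristic group, giving the suffix -one.
Number the chain so that numbering from this end puts the carbonyl group at C-4 rather than C-5.
With this numbering: the carbonyl at C-4; bromo groups at C-2 and C-7; a fluoro group at C-3.
The substituents are ordered alphabetically, ignoring any di-/tri- multipliers.
The name is 2,7-dibromo-3-fluorooctan-4-one.

2,7-dibromo-3-fluorooctan-4-one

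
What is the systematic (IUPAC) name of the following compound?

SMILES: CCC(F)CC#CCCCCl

1-chloro-7-fluoronon-4-yne

Counting along the main chain through the multiple bond gives 9 carbons: the parent is nonane.
A C≡C triple bond in the chain gives the infix -yne-.
Number the chain so that numbering from this end puts the triple bond at C-4 rather than C-5.
This places the triple bond between C-4 and C-5; a chloro group at C-1; a fluoro group at C-7.
The substituents are ordered alphabetically, ignoring any di-/tri- multipliers.
The name is 1-chloro-7-fluoronon-4-yne.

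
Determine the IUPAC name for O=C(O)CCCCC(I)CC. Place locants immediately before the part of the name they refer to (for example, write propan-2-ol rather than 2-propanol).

The longest carbon chain that includes the –COOH group has 8 carbons, so the parent hydride is octane.
The principal characteristic group is a carboxylic acid (terminal –COOH), named with the suffix -oic acid.
The numbering direction is chosen so that the carboxylic acid carbon is C-1 by definition.
This places an iodo group at C-6.
Assembling the pieces gives 6-iodooctanoic acid.

6-iodooctanoic acid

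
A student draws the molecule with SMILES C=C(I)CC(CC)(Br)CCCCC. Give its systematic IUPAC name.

Counting along the main chain through the multiple bond gives 9 carbons: the parent is nonane.
There is one C=C double bond, indicated by the ending -ene.
The numbering direction is chosen so that numbering from this end puts the double bond at C-1 rather than C-8.
That gives the double bond between C-1 and C-2; a bromo group at C-4; an ethyl group at C-4; an iodo group at C-2.
Prefixes are listed alphabetically: bromo, ethyl, iodo.
Putting it together: 4-bromo-4-ethyl-2-iodonon-1-ene.

4-bromo-4-ethyl-2-iodonon-1-ene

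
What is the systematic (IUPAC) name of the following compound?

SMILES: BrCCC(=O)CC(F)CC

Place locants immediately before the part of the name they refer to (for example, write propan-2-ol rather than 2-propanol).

Counting along the main chain through the carbonyl gives 7 carbons: the parent is heptane.
The highest-priority functional group is a ketone (C=O on an internal carbon), so the name ends in -one.
The numbering direction is chosen so that numbering from this end puts the carbonyl group at C-3 rather than C-5.
That gives the carbonyl at C-3; a bromo group at C-1; a fluoro group at C-5.
Prefixes are listed alphabetically: bromo, fluoro.
Assembling the pieces gives 1-bromo-5-fluoroheptan-3-one.

1-bromo-5-fluoroheptan-3-one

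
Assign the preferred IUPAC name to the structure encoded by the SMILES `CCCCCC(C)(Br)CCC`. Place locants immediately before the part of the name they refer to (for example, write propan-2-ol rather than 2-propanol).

The longest carbon chain is 9 atoms: the parent is nonane.
The numbering direction is chosen so that the substituent locant set {4,4} is lower than {6,6} at the first point of difference.
That gives a bromo group at C-4; a methyl group at C-4.
Substituent prefixes are cited in alphabetical order (multiplying prefixes like di-/tri- are ignored for ordering).
The name is 4-bromo-4-methylnonane.

4-bromo-4-methylnonane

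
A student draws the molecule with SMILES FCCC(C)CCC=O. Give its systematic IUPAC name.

6-fluoro-4-methylhexanal

The longest chain bearing the –CHO group is 6 carbons long (hexane).
An aldehyde (terminal –CHO) is the principal characteristic group, giving the suffix -al.
Choose the numbering such that the aldehyde carbon is C-1 by definition.
This places a fluoro group at C-6; a methyl group at C-4.
Prefixes are listed alphabetically: fluoro, methyl.
Putting it together: 6-fluoro-4-methylhexanal.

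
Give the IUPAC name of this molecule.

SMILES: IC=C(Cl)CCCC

The longest chain bearing the multiple bond is 6 carbons long (hexane).
The chain contains a C=C double bond, so the unsaturation ending is -ene.
Number the chain so that numbering from this end puts the double bond at C-1 rather than C-5.
With this numbering: the double bond between C-1 and C-2; a chloro group at C-2; an iodo group at C-1.
Substituent prefixes are cited in alphabetical order (multiplying prefixes like di-/tri- are ignored for ordering).
Assembling the pieces gives 2-chloro-1-iodohex-1-ene.

2-chloro-1-iodohex-1-ene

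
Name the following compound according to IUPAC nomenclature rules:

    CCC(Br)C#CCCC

3-bromooct-4-yne

The longest chain bearing the multiple bond is 8 carbons long (octane).
The chain contains a C≡C triple bond, so the unsaturation ending is -yne.
Choose the numbering such that the substituent locant set {3} is lower than {6} at the first point of difference.
This places the triple bond between C-4 and C-5; a bromo group at C-3.
The name is 3-bromooct-4-yne.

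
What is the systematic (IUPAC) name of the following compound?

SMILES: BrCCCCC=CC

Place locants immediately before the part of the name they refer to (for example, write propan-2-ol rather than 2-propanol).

7-bromohept-2-ene

The longest carbon chain that includes the multiple bond has 7 carbons, so the parent hydride is heptane.
The chain contains a C=C double bond, so the unsaturation ending is -ene.
Choose the numbering such that numbering from this end puts the double bond at C-2 rather than C-5.
That gives the double bond between C-2 and C-3; a bromo group at C-7.
Putting it together: 7-bromohept-2-ene.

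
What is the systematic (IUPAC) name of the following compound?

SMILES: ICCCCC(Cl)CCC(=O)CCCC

Counting along the main chain through the carbonyl gives 12 carbons: the parent is dodecane.
A ketone (C=O on an internal carbon) is the principal characteristic group, giving the suffix -one.
The numbering direction is chosen so that numbering from this end puts the carbonyl group at C-5 rather than C-8.
That gives the carbonyl at C-5; a chloro group at C-8; an iodo group at C-12.
Prefixes are listed alphabetically: chloro, iodo.
Putting it together: 8-chloro-12-iodododecan-5-one.

8-chloro-12-iodododecan-5-one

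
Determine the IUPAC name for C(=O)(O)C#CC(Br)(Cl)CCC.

Counting along the main chain through the –COOH group and the multiple bond gives 7 carbons: the parent is heptane.
The highest-priority functional group is a carboxylic acid (terminal –COOH), so the name ends in -oic acid.
The chain contains a C≡C triple bond, so the unsaturation ending is -yne.
Choose the numbering such that the carboxylic acid carbon is C-1 by definition.
This places the triple bond between C-2 and C-3; a bromo group at C-4; a chloro group at C-4.
The substituents are ordered alphabetically, ignoring any di-/tri- multipliers.
Putting it together: 4-bromo-4-chlorohept-2-ynoic acid.

4-bromo-4-chlorohept-2-ynoic acid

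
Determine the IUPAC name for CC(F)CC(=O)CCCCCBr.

Counting along the main chain through the carbonyl gives 9 carbons: the parent is nonane.
The highest-priority functional group is a ketone (C=O on an internal carbon), so the name ends in -one.
Number the chain so that numbering from this end puts the carbonyl group at C-4 rather than C-6.
With this numbering: the carbonyl at C-4; a bromo group at C-9; a fluoro group at C-2.
Prefixes are listed alphabetically: bromo, fluoro.
Putting it together: 9-bromo-2-fluorononan-4-one.

9-bromo-2-fluorononan-4-one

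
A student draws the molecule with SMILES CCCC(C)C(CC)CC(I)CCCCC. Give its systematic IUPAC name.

5-ethyl-7-iodo-4-methyldodecane

The parent chain contains 12 carbons (dodecane).
The numbering direction is chosen so that the substituent locant set {4,5,7} is lower than {6,8,9} at the first point of difference.
With this numbering: an ethyl group at C-5; an iodo group at C-7; a methyl group at C-4.
Substituent prefixes are cited in alphabetical order (multiplying prefixes like di-/tri- are ignored for ordering).
Assembling the pieces gives 5-ethyl-7-iodo-4-methyldodecane.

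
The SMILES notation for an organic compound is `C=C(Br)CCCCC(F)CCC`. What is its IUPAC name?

2-bromo-7-fluorodec-1-ene

Counting along the main chain through the multiple bond gives 10 carbons: the parent is decane.
There is one C=C double bond, indicated by the ending -ene.
The numbering direction is chosen so that numbering from this end puts the double bond at C-1 rather than C-9.
With this numbering: the double bond between C-1 and C-2; a bromo group at C-2; a fluoro group at C-7.
The substituents are ordered alphabetically, ignoring any di-/tri- multipliers.
The name is 2-bromo-7-fluorodec-1-ene.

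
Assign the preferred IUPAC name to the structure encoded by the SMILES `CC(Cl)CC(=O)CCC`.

Counting along the main chain through the carbonyl gives 7 carbons: the parent is heptane.
The highest-priority functional group is a ketone (C=O on an internal carbon), so the name ends in -one.
Choose the numbering such that the substituent locant set {2} is lower than {6} at the first point of difference.
This places the carbonyl at C-4; a chloro group at C-2.
The name is 2-chloroheptan-4-one.

2-chloroheptan-4-one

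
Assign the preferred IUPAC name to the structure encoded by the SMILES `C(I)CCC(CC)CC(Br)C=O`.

2-bromo-4-ethyl-7-iodoheptanal

The longest carbon chain that includes the –CHO group has 7 carbons, so the parent hydride is heptane.
The highest-priority functional group is an aldehyde (terminal –CHO), so the name ends in -al.
Number the chain so that the aldehyde carbon is C-1 by definition.
With this numbering: a bromo group at C-2; an ethyl group at C-4; an iodo group at C-7.
Prefixes are listed alphabetically: bromo, ethyl, iodo.
The name is 2-bromo-4-ethyl-7-iodoheptanal.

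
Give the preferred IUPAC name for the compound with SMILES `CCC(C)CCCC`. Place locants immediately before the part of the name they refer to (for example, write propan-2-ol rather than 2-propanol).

3-methylheptane

The longest continuous carbon chain has 7 atoms, so the parent hydride is heptane.
Choose the numbering such that the substituent locant set {3} is lower than {5} at the first point of difference.
That gives a methyl group at C-3.
Assembling the pieces gives 3-methylheptane.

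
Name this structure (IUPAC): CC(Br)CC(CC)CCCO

6-bromo-4-ethylheptan-1-ol

The longest chain bearing the –OH group is 7 carbons long (heptane).
The principal characteristic group is an alcohol (–OH), named with the suffix -ol.
Choose the numbering such that numbering from this end puts the hydroxyl group at C-1 rather than C-7.
That gives the hydroxyl at C-1; a bromo group at C-6; an ethyl group at C-4.
The substituents are ordered alphabetically, ignoring any di-/tri- multipliers.
Putting it together: 6-bromo-4-ethylheptan-1-ol.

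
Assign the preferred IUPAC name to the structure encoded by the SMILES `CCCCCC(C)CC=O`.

The longest chain bearing the –CHO group is 8 carbons long (octane).
The highest-priority functional group is an aldehyde (terminal –CHO), so the name ends in -al.
The numbering direction is chosen so that the aldehyde carbon is C-1 by definition.
With this numbering: a methyl group at C-3.
The name is 3-methyloctanal.

3-methyloctanal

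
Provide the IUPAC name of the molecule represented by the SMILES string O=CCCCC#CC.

hept-5-ynal

The longest chain bearing the –CHO group and the multiple bond is 7 carbons long (heptane).
The highest-priority functional group is an aldehyde (terminal –CHO), so the name ends in -al.
The chain contains a C≡C triple bond, so the unsaturation ending is -yne.
Number the chain so that the aldehyde carbon is C-1 by definition.
That gives the triple bond between C-5 and C-6.
The name is hept-5-ynal.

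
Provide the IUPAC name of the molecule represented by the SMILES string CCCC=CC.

hex-2-ene

Counting along the main chain through the multiple bond gives 6 carbons: the parent is hexane.
A C=C double bond in the chain gives the infix -ene-.
Number the chain so that numbering from this end puts the double bond at C-2 rather than C-4.
That gives the double bond between C-2 and C-3.
Putting it together: hex-2-ene.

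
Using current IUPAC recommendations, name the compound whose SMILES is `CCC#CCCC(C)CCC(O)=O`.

The longest chain bearing the –COOH group and the multiple bond is 10 carbons long (decane).
The highest-priority functional group is a carboxylic acid (terminal –COOH), so the name ends in -oic acid.
A C≡C triple bond in the chain gives the infix -yne-.
The numbering direction is chosen so that the carboxylic acid carbon is C-1 by definition.
That gives the triple bond between C-7 and C-8; a methyl group at C-4.
Assembling the pieces gives 4-methyldec-7-ynoic acid.

4-methyldec-7-ynoic acid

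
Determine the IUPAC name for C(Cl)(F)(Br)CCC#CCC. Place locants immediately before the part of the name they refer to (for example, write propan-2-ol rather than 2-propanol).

7-bromo-7-chloro-7-fluorohept-3-yne

Counting along the main chain through the multiple bond gives 7 carbons: the parent is heptane.
There is one C≡C triple bond, indicated by the ending -yne.
Number the chain so that numbering from this end puts the triple bond at C-3 rather than C-4.
This places the triple bond between C-3 and C-4; a bromo group at C-7; a chloro group at C-7; a fluoro group at C-7.
Substituent prefixes are cited in alphabetical order (multiplying prefixes like di-/tri- are ignored for ordering).
Assembling the pieces gives 7-bromo-7-chloro-7-fluorohept-3-yne.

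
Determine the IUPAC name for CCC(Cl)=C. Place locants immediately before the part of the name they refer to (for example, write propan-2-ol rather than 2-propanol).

2-chlorobut-1-ene

Counting along the main chain through the multiple bond gives 4 carbons: the parent is butane.
The chain contains a C=C double bond, so the unsaturation ending is -ene.
Choose the numbering such that numbering from this end puts the double bond at C-1 rather than C-3.
With this numbering: the double bond between C-1 and C-2; a chloro group at C-2.
The name is 2-chlorobut-1-ene.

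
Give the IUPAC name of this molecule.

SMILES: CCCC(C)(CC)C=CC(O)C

5-ethyl-5-methyloct-3-en-2-ol

The longest chain bearing the –OH group and the multiple bond is 8 carbons long (octane).
The highest-priority functional group is an alcohol (–OH), so the name ends in -ol.
A C=C double bond in the chain gives the infix -ene-.
Choose the numbering such that numbering from this end puts the hydroxyl group at C-2 rather than C-7.
With this numbering: the hydroxyl at C-2; the double bond between C-3 and C-4; an ethyl group at C-5; a methyl group at C-5.
Prefixes are listed alphabetically: ethyl, methyl.
Putting it together: 5-ethyl-5-methyloct-3-en-2-ol.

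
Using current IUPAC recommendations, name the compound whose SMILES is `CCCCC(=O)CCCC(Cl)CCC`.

The longest chain bearing the carbonyl is 12 carbons long (dodecane).
The highest-priority functional group is a ketone (C=O on an internal carbon), so the name ends in -one.
The numbering direction is chosen so that numbering from this end puts the carbonyl group at C-5 rather than C-8.
This places the carbonyl at C-5; a chloro group at C-9.
Assembling the pieces gives 9-chlorododecan-5-one.

9-chlorododecan-5-one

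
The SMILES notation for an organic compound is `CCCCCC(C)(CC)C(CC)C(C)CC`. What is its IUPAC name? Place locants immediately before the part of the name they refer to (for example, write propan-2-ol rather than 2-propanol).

The longest carbon chain is 10 atoms: the parent is decane.
The numbering direction is chosen so that the substituent locant set {3,4,5,5} is lower than {6,6,7,8} at the first point of difference.
That gives ethyl groups at C-4 and C-5; methyl groups at C-3 and C-5.
The substituents are ordered alphabetically, ignoring any di-/tri- multipliers.
Putting it together: 4,5-diethyl-3,5-dimethyldecane.

4,5-diethyl-3,5-dimethyldecane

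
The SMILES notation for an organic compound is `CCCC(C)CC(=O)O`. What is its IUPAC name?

The longest chain bearing the –COOH group is 6 carbons long (hexane).
The principal characteristic group is a carboxylic acid (terminal –COOH), named with the suffix -oic acid.
The numbering direction is chosen so that the carboxylic acid carbon is C-1 by definition.
This places a methyl group at C-3.
Putting it together: 3-methylhexanoic acid.

3-methylhexanoic acid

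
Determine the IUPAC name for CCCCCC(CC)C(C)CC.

The longest continuous carbon chain has 9 atoms, so the parent hydride is nonane.
The numbering direction is chosen so that the substituent locant set {3,4} is lower than {6,7} at the first point of difference.
This places an ethyl group at C-4; a methyl group at C-3.
Substituent prefixes are cited in alphabetical order (multiplying prefixes like di-/tri- are ignored for ordering).
Assembling the pieces gives 4-ethyl-3-methylnonane.

4-ethyl-3-methylnonane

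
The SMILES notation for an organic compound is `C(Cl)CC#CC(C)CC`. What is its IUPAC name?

The longest chain bearing the multiple bond is 7 carbons long (heptane).
There is one C≡C triple bond, indicated by the ending -yne.
Number the chain so that numbering from this end puts the triple bond at C-3 rather than C-4.
That gives the triple bond between C-3 and C-4; a chloro group at C-1; a methyl group at C-5.
Prefixes are listed alphabetically: chloro, methyl.
The name is 1-chloro-5-methylhept-3-yne.

1-chloro-5-methylhept-3-yne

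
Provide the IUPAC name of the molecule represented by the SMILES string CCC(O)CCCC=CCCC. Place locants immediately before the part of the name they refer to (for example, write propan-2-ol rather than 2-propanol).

undec-7-en-3-ol

The longest chain bearing the –OH group and the multiple bond is 11 carbons long (undecane).
The principal characteristic group is an alcohol (–OH), named with the suffix -ol.
A C=C double bond in the chain gives the infix -ene-.
The numbering direction is chosen so that numbering from this end puts the hydroxyl group at C-3 rather than C-9.
That gives the hydroxyl at C-3; the double bond between C-7 and C-8.
The name is undec-7-en-3-ol.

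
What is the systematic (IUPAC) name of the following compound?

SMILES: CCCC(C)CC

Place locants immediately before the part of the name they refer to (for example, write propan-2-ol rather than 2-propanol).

The longest continuous carbon chain has 6 atoms, so the parent hydride is hexane.
Number the chain so that the substituent locant set {3} is lower than {4} at the first point of difference.
This places a methyl group at C-3.
Putting it together: 3-methylhexane.

3-methylhexane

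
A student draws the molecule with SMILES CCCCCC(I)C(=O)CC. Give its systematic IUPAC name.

4-iodononan-3-one

The longest chain bearing the carbonyl is 9 carbons long (nonane).
A ketone (C=O on an internal carbon) is the principal characteristic group, giving the suffix -one.
The numbering direction is chosen so that numbering from this end puts the carbonyl group at C-3 rather than C-7.
This places the carbonyl at C-3; an iodo group at C-4.
Putting it together: 4-iodononan-3-one.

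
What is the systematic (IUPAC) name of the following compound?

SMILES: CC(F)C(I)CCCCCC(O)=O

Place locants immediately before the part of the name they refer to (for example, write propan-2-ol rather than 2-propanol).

The longest chain bearing the –COOH group is 9 carbons long (nonane).
A carboxylic acid (terminal –COOH) is the principal characteristic group, giving the suffix -oic acid.
Choose the numbering such that the carboxylic acid carbon is C-1 by definition.
This places a fluoro group at C-8; an iodo group at C-7.
The substituents are ordered alphabetically, ignoring any di-/tri- multipliers.
The name is 8-fluoro-7-iodononanoic acid.

8-fluoro-7-iodononanoic acid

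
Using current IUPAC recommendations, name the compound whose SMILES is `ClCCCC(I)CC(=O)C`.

Counting along the main chain through the carbonyl gives 7 carbons: the parent is heptane.
The highest-priority functional group is a ketone (C=O on an internal carbon), so the name ends in -one.
The numbering direction is chosen so that numbering from this end puts the carbonyl group at C-2 rather than C-6.
With this numbering: the carbonyl at C-2; a chloro group at C-7; an iodo group at C-4.
The substituents are ordered alphabetically, ignoring any di-/tri- multipliers.
The name is 7-chloro-4-iodoheptan-2-one.

7-chloro-4-iodoheptan-2-one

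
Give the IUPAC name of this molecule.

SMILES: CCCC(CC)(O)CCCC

4-ethyloctan-4-ol

Counting along the main chain through the –OH group gives 8 carbons: the parent is octane.
The highest-priority functional group is an alcohol (–OH), so the name ends in -ol.
Number the chain so that numbering from this end puts the hydroxyl group at C-4 rather than C-5.
This places the hydroxyl at C-4; an ethyl group at C-4.
The name is 4-ethyloctan-4-ol.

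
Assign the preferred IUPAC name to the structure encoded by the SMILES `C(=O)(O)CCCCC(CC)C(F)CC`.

Counting along the main chain through the –COOH group gives 9 carbons: the parent is nonane.
A carboxylic acid (terminal –COOH) is the principal characteristic group, giving the suffix -oic acid.
Number the chain so that the carboxylic acid carbon is C-1 by definition.
With this numbering: an ethyl group at C-6; a fluoro group at C-7.
Substituent prefixes are cited in alphabetical order (multiplying prefixes like di-/tri- are ignored for ordering).
The name is 6-ethyl-7-fluorononanoic acid.

6-ethyl-7-fluorononanoic acid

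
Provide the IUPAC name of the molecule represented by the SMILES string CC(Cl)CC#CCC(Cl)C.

2,7-dichlorooct-4-yne

Counting along the main chain through the multiple bond gives 8 carbons: the parent is octane.
A C≡C triple bond in the chain gives the infix -yne-.
The molecule is symmetric, so either numbering direction gives the same locants.
This places the triple bond between C-4 and C-5; chloro groups at C-2 and C-7.
Assembling the pieces gives 2,7-dichlorooct-4-yne.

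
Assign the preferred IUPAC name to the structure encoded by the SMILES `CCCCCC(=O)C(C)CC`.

Counting along the main chain through the carbonyl gives 9 carbons: the parent is nonane.
A ketone (C=O on an internal carbon) is the principal characteristic group, giving the suffix -one.
Choose the numbering such that numbering from this end puts the carbonyl group at C-4 rather than C-6.
That gives the carbonyl at C-4; a methyl group at C-3.
Assembling the pieces gives 3-methylnonan-4-one.

3-methylnonan-4-one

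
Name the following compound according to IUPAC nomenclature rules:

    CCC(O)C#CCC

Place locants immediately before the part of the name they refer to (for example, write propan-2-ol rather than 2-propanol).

The longest chain bearing the –OH group and the multiple bond is 7 carbons long (heptane).
An alcohol (–OH) is the principal characteristic group, giving the suffix -ol.
A C≡C triple bond in the chain gives the infix -yne-.
The numbering direction is chosen so that numbering from this end puts the hydroxyl group at C-3 rather than C-5.
That gives the hydroxyl at C-3; the triple bond between C-4 and C-5.
Putting it together: hept-4-yn-3-ol.

hept-4-yn-3-ol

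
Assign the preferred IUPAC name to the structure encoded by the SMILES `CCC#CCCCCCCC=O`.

undec-8-ynal

Counting along the main chain through the –CHO group and the multiple bond gives 11 carbons: the parent is undecane.
The highest-priority functional group is an aldehyde (terminal –CHO), so the name ends in -al.
A C≡C triple bond in the chain gives the infix -yne-.
Choose the numbering such that the aldehyde carbon is C-1 by definition.
With this numbering: the triple bond between C-8 and C-9.
Putting it together: undec-8-ynal.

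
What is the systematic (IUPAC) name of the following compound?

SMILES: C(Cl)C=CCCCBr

6-bromo-1-chlorohex-2-ene

The longest chain bearing the multiple bond is 6 carbons long (hexane).
There is one C=C double bond, indicated by the ending -ene.
Number the chain so that numbering from this end puts the double bond at C-2 rather than C-4.
With this numbering: the double bond between C-2 and C-3; a bromo group at C-6; a chloro group at C-1.
Prefixes are listed alphabetically: bromo, chloro.
The name is 6-bromo-1-chlorohex-2-ene.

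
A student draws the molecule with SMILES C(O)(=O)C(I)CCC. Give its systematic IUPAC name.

The longest carbon chain that includes the –COOH group has 5 carbons, so the parent hydride is pentane.
A carboxylic acid (terminal –COOH) is the principal characteristic group, giving the suffix -oic acid.
Choose the numbering such that the carboxylic acid carbon is C-1 by definition.
With this numbering: an iodo group at C-2.
Putting it together: 2-iodopentanoic acid.

2-iodopentanoic acid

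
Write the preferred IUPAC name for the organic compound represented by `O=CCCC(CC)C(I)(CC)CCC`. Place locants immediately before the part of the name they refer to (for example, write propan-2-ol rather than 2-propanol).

Counting along the main chain through the –CHO group gives 8 carbons: the parent is octane.
The principal characteristic group is an aldehyde (terminal –CHO), named with the suffix -al.
Number the chain so that the aldehyde carbon is C-1 by definition.
With this numbering: ethyl groups at C-4 and C-5; an iodo group at C-5.
The substituents are ordered alphabetically, ignoring any di-/tri- multipliers.
Assembling the pieces gives 4,5-diethyl-5-iodooctanal.

4,5-diethyl-5-iodooctanal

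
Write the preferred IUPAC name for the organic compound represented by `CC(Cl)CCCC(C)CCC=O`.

8-chloro-4-methylnonanal

Counting along the main chain through the –CHO group gives 9 carbons: the parent is nonane.
The highest-priority functional group is an aldehyde (terminal –CHO), so the name ends in -al.
Choose the numbering such that the aldehyde carbon is C-1 by definition.
That gives a chloro group at C-8; a methyl group at C-4.
The substituents are ordered alphabetically, ignoring any di-/tri- multipliers.
The name is 8-chloro-4-methylnonanal.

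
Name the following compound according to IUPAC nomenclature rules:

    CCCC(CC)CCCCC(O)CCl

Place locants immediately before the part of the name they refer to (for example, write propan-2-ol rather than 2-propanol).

1-chloro-7-ethyldecan-2-ol

Counting along the main chain through the –OH group gives 10 carbons: the parent is decane.
An alcohol (–OH) is the principal characteristic group, giving the suffix -ol.
Choose the numbering such that numbering from this end puts the hydroxyl group at C-2 rather than C-9.
With this numbering: the hydroxyl at C-2; a chloro group at C-1; an ethyl group at C-7.
Prefixes are listed alphabetically: chloro, ethyl.
Assembling the pieces gives 1-chloro-7-ethyldecan-2-ol.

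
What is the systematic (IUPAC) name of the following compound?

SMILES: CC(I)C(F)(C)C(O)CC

4-fluoro-5-iodo-4-methylhexan-3-ol

The longest chain bearing the –OH group is 6 carbons long (hexane).
The principal characteristic group is an alcohol (–OH), named with the suffix -ol.
Number the chain so that numbering from this end puts the hydroxyl group at C-3 rather than C-4.
This places the hydroxyl at C-3; a fluoro group at C-4; an iodo group at C-5; a methyl group at C-4.
Substituent prefixes are cited in alphabetical order (multiplying prefixes like di-/tri- are ignored for ordering).
The name is 4-fluoro-5-iodo-4-methylhexan-3-ol.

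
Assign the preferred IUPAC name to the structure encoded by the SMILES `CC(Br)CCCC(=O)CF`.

Counting along the main chain through the carbonyl gives 7 carbons: the parent is heptane.
The highest-priority functional group is a ketone (C=O on an internal carbon), so the name ends in -one.
Number the chain so that numbering from this end puts the carbonyl group at C-2 rather than C-6.
With this numbering: the carbonyl at C-2; a bromo group at C-6; a fluoro group at C-1.
Prefixes are listed alphabetically: bromo, fluoro.
Putting it together: 6-bromo-1-fluoroheptan-2-one.

6-bromo-1-fluoroheptan-2-one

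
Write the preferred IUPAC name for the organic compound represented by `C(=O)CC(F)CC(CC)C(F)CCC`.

5-ethyl-3,6-difluorononanal

The longest chain bearing the –CHO group is 9 carbons long (nonane).
An aldehyde (terminal –CHO) is the principal characteristic group, giving the suffix -al.
Number the chain so that the aldehyde carbon is C-1 by definition.
With this numbering: an ethyl group at C-5; fluoro groups at C-3 and C-6.
The substituents are ordered alphabetically, ignoring any di-/tri- multipliers.
Putting it together: 5-ethyl-3,6-difluorononanal.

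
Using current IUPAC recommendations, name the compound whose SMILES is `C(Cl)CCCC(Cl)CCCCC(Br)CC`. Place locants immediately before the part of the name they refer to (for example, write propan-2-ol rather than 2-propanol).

10-bromo-1,5-dichlorododecane

The longest continuous carbon chain has 12 atoms, so the parent hydride is dodecane.
Number the chain so that the substituent locant set {1,5,10} is lower than {3,8,12} at the first point of difference.
With this numbering: a bromo group at C-10; chloro groups at C-1 and C-5.
Prefixes are listed alphabetically: bromo, chloro.
The name is 10-bromo-1,5-dichlorododecane.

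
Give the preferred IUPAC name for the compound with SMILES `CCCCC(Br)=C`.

Counting along the main chain through the multiple bond gives 6 carbons: the parent is hexane.
The chain contains a C=C double bond, so the unsaturation ending is -ene.
Choose the numbering such that numbering from this end puts the double bond at C-1 rather than C-5.
This places the double bond between C-1 and C-2; a bromo group at C-2.
Putting it together: 2-bromohex-1-ene.

2-bromohex-1-ene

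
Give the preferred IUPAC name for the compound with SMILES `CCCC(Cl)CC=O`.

The longest chain bearing the –CHO group is 6 carbons long (hexane).
The principal characteristic group is an aldehyde (terminal –CHO), named with the suffix -al.
The numbering direction is chosen so that the aldehyde carbon is C-1 by definition.
That gives a chloro group at C-3.
Assembling the pieces gives 3-chlorohexanal.

3-chlorohexanal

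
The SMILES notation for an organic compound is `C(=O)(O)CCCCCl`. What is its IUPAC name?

5-chloropentanoic acid

Counting along the main chain through the –COOH group gives 5 carbons: the parent is pentane.
The highest-priority functional group is a carboxylic acid (terminal –COOH), so the name ends in -oic acid.
Number the chain so that the carboxylic acid carbon is C-1 by definition.
This places a chloro group at C-5.
The name is 5-chloropentanoic acid.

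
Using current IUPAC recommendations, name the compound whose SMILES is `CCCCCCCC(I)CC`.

3-iododecane

The parent chain contains 10 carbons (decane).
Number the chain so that the substituent locant set {3} is lower than {8} at the first point of difference.
With this numbering: an iodo group at C-3.
The name is 3-iododecane.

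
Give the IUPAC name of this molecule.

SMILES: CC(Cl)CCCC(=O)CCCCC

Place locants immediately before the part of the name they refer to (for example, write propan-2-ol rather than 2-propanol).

Counting along the main chain through the carbonyl gives 11 carbons: the parent is undecane.
A ketone (C=O on an internal carbon) is the principal characteristic group, giving the suffix -one.
Choose the numbering such that the substituent locant set {2} is lower than {10} at the first point of difference.
That gives the carbonyl at C-6; a chloro group at C-2.
Assembling the pieces gives 2-chloroundecan-6-one.

2-chloroundecan-6-one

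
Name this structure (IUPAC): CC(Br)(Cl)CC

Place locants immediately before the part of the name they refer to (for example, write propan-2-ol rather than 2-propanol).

2-bromo-2-chlorobutane

The longest carbon chain is 4 atoms: the parent is butane.
Choose the numbering such that the substituent locant set {2,2} is lower than {3,3} at the first point of difference.
That gives a bromo group at C-2; a chloro group at C-2.
The substituents are ordered alphabetically, ignoring any di-/tri- multipliers.
Assembling the pieces gives 2-bromo-2-chlorobutane.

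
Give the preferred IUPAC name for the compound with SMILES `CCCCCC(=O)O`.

The longest chain bearing the –COOH group is 6 carbons long (hexane).
The principal characteristic group is a carboxylic acid (terminal –COOH), named with the suffix -oic acid.
The numbering direction is chosen so that the carboxylic acid carbon is C-1 by definition.
Putting it together: hexanoic acid.

hexanoic acid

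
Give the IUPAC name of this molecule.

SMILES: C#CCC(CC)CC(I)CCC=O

The longest chain bearing the –CHO group and the multiple bond is 9 carbons long (nonane).
The highest-priority functional group is an aldehyde (terminal –CHO), so the name ends in -al.
The chain contains a C≡C triple bond, so the unsaturation ending is -yne.
Choose the numbering such that the aldehyde carbon is C-1 by definition.
With this numbering: the triple bond between C-8 and C-9; an ethyl group at C-6; an iodo group at C-4.
Substituent prefixes are cited in alphabetical order (multiplying prefixes like di-/tri- are ignored for ordering).
Assembling the pieces gives 6-ethyl-4-iodonon-8-ynal.

6-ethyl-4-iodonon-8-ynal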